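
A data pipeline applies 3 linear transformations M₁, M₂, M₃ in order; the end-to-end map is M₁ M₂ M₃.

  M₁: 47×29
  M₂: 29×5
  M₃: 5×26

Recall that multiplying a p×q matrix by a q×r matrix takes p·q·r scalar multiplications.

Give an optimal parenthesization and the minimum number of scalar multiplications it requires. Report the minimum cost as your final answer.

(M₁ (M₂ M₃)): cost 39208.
((M₁ M₂) M₃): cost 12925.
Optimal: ((M₁ M₂) M₃) with cost 12925.

12925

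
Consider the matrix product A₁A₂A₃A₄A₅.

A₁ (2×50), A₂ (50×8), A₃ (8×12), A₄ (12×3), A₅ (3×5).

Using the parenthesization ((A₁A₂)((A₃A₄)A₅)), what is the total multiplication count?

(A₁A₂): 2×50 by 50×8 → 2×8, cost 2·50·8 = 800
(A₃A₄): 8×12 by 12×3 → 8×3, cost 8·12·3 = 288
((A₃A₄)A₅): 8×3 by 3×5 → 8×5, cost 8·3·5 = 120; cumulative 408
((A₁A₂)((A₃A₄)A₅)): 2×8 by 8×5 → 2×5, cost 2·8·5 = 80; cumulative 1288
Total: 1288 scalar multiplications.

1288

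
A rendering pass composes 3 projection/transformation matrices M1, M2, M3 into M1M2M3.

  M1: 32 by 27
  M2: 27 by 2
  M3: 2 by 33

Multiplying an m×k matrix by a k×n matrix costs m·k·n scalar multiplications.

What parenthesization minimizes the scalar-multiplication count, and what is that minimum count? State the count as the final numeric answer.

3840

(M1(M2M3)): cost 30294.
((M1M2)M3): cost 3840.
Optimal: ((M1M2)M3) with cost 3840.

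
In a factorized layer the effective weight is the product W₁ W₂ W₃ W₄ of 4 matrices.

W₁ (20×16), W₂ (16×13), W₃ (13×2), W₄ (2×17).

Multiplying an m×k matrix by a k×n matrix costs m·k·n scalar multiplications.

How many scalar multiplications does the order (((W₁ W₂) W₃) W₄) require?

(W₁ W₂): 20×16 by 16×13 → 20×13, cost 20·16·13 = 4160
((W₁ W₂) W₃): 20×13 by 13×2 → 20×2, cost 20·13·2 = 520; cumulative 4680
(((W₁ W₂) W₃) W₄): 20×2 by 2×17 → 20×17, cost 20·2·17 = 680; cumulative 5360
Total: 5360 scalar multiplications.

5360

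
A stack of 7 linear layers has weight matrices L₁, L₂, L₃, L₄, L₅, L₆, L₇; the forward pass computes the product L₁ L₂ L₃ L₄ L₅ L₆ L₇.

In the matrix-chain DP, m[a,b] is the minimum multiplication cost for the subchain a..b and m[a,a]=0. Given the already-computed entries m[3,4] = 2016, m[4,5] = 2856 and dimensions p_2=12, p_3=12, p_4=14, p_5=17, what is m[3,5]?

m[3,5] = min over k∈[3,4] of m[3,k]+m[k+1,5]+p_{2}·p_k·p_{5}.
k=3: 0 + 2856 + 12·12·17 = 5304; k=4: 2016 + 0 + 12·14·17 = 4872.
Minimum: 4872 at k=4.

4872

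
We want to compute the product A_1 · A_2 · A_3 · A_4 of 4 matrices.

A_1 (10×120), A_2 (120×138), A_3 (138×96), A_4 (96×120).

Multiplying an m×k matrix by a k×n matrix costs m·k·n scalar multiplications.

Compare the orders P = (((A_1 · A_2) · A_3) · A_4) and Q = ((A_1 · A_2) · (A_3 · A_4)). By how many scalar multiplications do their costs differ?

1507680

Order P = (((A_1 · A_2) · A_3) · A_4): (A_1 · A_2): 10×120 by 120×138 → 10×138, cost 10·120·138 = 165600; ((A_1 · A_2) · A_3): 10×138 by 138×96 → 10×96, cost 10·138·96 = 132480; cumulative 298080; (((A_1 · A_2) · A_3) · A_4): 10×96 by 96×120 → 10×120, cost 10·96·120 = 115200; cumulative 413280. Total 413280.
Order Q = ((A_1 · A_2) · (A_3 · A_4)): (A_1 · A_2): 10×120 by 120×138 → 10×138, cost 10·120·138 = 165600; (A_3 · A_4): 138×96 by 96×120 → 138×120, cost 138·96·120 = 1589760; ((A_1 · A_2) · (A_3 · A_4)): 10×138 by 138×120 → 10×120, cost 10·138·120 = 165600; cumulative 1920960. Total 1920960.
Difference: |413280 − 1920960| = 1507680.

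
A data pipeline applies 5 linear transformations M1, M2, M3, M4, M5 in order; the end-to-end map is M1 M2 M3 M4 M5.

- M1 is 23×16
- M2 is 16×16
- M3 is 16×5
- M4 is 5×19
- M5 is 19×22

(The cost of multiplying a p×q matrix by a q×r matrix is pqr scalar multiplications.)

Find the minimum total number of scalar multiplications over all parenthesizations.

Adjacent pairs: M1M2 = 23·16·16 = 5888; M2M3 = 16·16·5 = 1280; M3M4 = 16·5·19 = 1520; M4M5 = 5·19·22 = 2090.
Length 3: M1..M3: k=1: 0+1280+23·16·5=3120; k=2: 5888+0+23·16·5=7728 → min 3120 | M2..M4: k=2: 0+1520+16·16·19=6384; k=3: 1280+0+16·5·19=2800 → min 2800 | M3..M5: k=3: 0+2090+16·5·22=3850; k=4: 1520+0+16·19·22=8208 → min 3850.
Length 4: M1..M4: k=1: 0+2800+23·16·19=9792; k=2: 5888+1520+23·16·19=14400; k=3: 3120+0+23·5·19=5305 → min 5305 | M2..M5: k=2: 0+3850+16·16·22=9482; k=3: 1280+2090+16·5·22=5130; k=4: 2800+0+16·19·22=9488 → min 5130.
Length 5: M1..M5: k=1: 0+5130+23·16·22=13226; k=2: 5888+3850+23·16·22=17834; k=3: 3120+2090+23·5·22=7740; k=4: 5305+0+23·19·22=14919 → min 7740.
Optimal order: ((M1 (M2 M3)) (M4 M5)) with cost 7740.

7740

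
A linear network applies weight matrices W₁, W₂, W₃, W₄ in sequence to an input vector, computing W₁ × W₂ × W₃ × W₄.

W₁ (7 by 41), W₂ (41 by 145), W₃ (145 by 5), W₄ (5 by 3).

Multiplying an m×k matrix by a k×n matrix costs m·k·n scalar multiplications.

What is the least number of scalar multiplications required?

20871

Adjacent pairs: W₁W₂ = 7·41·145 = 41615; W₂W₃ = 41·145·5 = 29725; W₃W₄ = 145·5·3 = 2175.
Length 3: W₁..W₃: k=1: 0+29725+7·41·5=31160; k=2: 41615+0+7·145·5=46690 → min 31160 | W₂..W₄: k=2: 0+2175+41·145·3=20010; k=3: 29725+0+41·5·3=30340 → min 20010.
Length 4: W₁..W₄: k=1: 0+20010+7·41·3=20871; k=2: 41615+2175+7·145·3=46835; k=3: 31160+0+7·5·3=31265 → min 20871.
Optimal order: (W₁ × (W₂ × (W₃ × W₄))) with cost 20871.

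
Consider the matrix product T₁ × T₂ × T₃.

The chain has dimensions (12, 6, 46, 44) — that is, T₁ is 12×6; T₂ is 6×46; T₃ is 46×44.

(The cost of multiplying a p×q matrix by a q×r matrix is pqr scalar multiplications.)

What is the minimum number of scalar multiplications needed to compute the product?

15312

Order (T₁ × (T₂ × T₃)): (T₂ × T₃): 6×46 by 46×44 → 6×44, cost 6·46·44 = 12144; (T₁ × (T₂ × T₃)): 12×6 by 6×44 → 12×44, cost 12·6·44 = 3168; cumulative 15312. Total 15312.
Order ((T₁ × T₂) × T₃): (T₁ × T₂): 12×6 by 6×46 → 12×46, cost 12·6·46 = 3312; ((T₁ × T₂) × T₃): 12×46 by 46×44 → 12×44, cost 12·46·44 = 24288; cumulative 27600. Total 27600.
Minimum: 15312.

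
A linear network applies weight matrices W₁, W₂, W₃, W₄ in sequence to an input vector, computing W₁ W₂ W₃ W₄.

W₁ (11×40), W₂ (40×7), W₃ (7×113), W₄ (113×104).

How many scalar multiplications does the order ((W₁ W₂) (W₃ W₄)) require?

93352

(W₁ W₂): 11×40 by 40×7 → 11×7, cost 11·40·7 = 3080
(W₃ W₄): 7×113 by 113×104 → 7×104, cost 7·113·104 = 82264
((W₁ W₂) (W₃ W₄)): 11×7 by 7×104 → 11×104, cost 11·7·104 = 8008; cumulative 93352
Total: 93352 scalar multiplications.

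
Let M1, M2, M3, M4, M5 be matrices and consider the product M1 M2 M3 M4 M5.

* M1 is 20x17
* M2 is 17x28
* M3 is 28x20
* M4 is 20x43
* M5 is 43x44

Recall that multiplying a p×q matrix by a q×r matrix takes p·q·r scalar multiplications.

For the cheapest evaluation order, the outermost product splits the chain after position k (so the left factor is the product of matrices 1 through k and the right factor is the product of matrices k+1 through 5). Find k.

Adjacent pairs: M1M2 = 20·17·28 = 9520; M2M3 = 17·28·20 = 9520; M3M4 = 28·20·43 = 24080; M4M5 = 20·43·44 = 37840.
Length 3: M1..M3: k=1: 0+9520+20·17·20=16320; k=2: 9520+0+20·28·20=20720 → min 16320 | M2..M4: k=2: 0+24080+17·28·43=44548; k=3: 9520+0+17·20·43=24140 → min 24140 | M3..M5: k=3: 0+37840+28·20·44=62480; k=4: 24080+0+28·43·44=77056 → min 62480.
Length 4: M1..M4: k=1: 0+24140+20·17·43=38760; k=2: 9520+24080+20·28·43=57680; k=3: 16320+0+20·20·43=33520 → min 33520 | M2..M5: k=2: 0+62480+17·28·44=83424; k=3: 9520+37840+17·20·44=62320; k=4: 24140+0+17·43·44=56304 → min 56304.
Top-level splits: k=1: (M1..M1)·(M2..M5) → 0+56304+20·17·44 = 71264; k=2: (M1..M2)·(M3..M5) → 9520+62480+20·28·44 = 96640; k=3: (M1..M3)·(M4..M5) → 16320+37840+20·20·44 = 71760; k=4: (M1..M4)·(M5..M5) → 33520+0+20·43·44 = 71360.
Best split is after M1, i.e. k = 1.

1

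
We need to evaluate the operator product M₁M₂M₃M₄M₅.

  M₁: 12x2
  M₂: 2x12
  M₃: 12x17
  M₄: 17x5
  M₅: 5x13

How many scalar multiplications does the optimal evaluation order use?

1020

Adjacent pairs: M₁M₂ = 12·2·12 = 288; M₂M₃ = 2·12·17 = 408; M₃M₄ = 12·17·5 = 1020; M₄M₅ = 17·5·13 = 1105.
Length 3: M₁..M₃: k=1: 0+408+12·2·17=816; k=2: 288+0+12·12·17=2736 → min 816 | M₂..M₄: k=2: 0+1020+2·12·5=1140; k=3: 408+0+2·17·5=578 → min 578 | M₃..M₅: k=3: 0+1105+12·17·13=3757; k=4: 1020+0+12·5·13=1800 → min 1800.
Length 4: M₁..M₄: k=1: 0+578+12·2·5=698; k=2: 288+1020+12·12·5=2028; k=3: 816+0+12·17·5=1836 → min 698 | M₂..M₅: k=2: 0+1800+2·12·13=2112; k=3: 408+1105+2·17·13=1955; k=4: 578+0+2·5·13=708 → min 708.
Length 5: M₁..M₅: k=1: 0+708+12·2·13=1020; k=2: 288+1800+12·12·13=3960; k=3: 816+1105+12·17·13=4573; k=4: 698+0+12·5·13=1478 → min 1020.
Optimal order: (M₁(((M₂M₃)M₄)M₅)) with cost 1020.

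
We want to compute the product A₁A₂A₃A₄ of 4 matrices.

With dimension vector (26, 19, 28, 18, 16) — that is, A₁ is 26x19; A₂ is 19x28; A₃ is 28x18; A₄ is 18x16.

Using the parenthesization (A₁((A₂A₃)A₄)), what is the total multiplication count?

(A₂A₃): 19×28 by 28×18 → 19×18, cost 19·28·18 = 9576
((A₂A₃)A₄): 19×18 by 18×16 → 19×16, cost 19·18·16 = 5472; cumulative 15048
(A₁((A₂A₃)A₄)): 26×19 by 19×16 → 26×16, cost 26·19·16 = 7904; cumulative 22952
Total: 22952 scalar multiplications.

22952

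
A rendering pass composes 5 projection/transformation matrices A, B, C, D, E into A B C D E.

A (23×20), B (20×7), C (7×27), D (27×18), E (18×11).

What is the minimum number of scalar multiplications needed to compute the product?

Adjacent pairs: AB = 23·20·7 = 3220; BC = 20·7·27 = 3780; CD = 7·27·18 = 3402; DE = 27·18·11 = 5346.
Length 3: A..C: k=1: 0+3780+23·20·27=16200; k=2: 3220+0+23·7·27=7567 → min 7567 | B..D: k=2: 0+3402+20·7·18=5922; k=3: 3780+0+20·27·18=13500 → min 5922 | C..E: k=3: 0+5346+7·27·11=7425; k=4: 3402+0+7·18·11=4788 → min 4788.
Length 4: A..D: k=1: 0+5922+23·20·18=14202; k=2: 3220+3402+23·7·18=9520; k=3: 7567+0+23·27·18=18745 → min 9520 | B..E: k=2: 0+4788+20·7·11=6328; k=3: 3780+5346+20·27·11=15066; k=4: 5922+0+20·18·11=9882 → min 6328.
Length 5: A..E: k=1: 0+6328+23·20·11=11388; k=2: 3220+4788+23·7·11=9779; k=3: 7567+5346+23·27·11=19744; k=4: 9520+0+23·18·11=14074 → min 9779.
Optimal order: ((A B) ((C D) E)) with cost 9779.

9779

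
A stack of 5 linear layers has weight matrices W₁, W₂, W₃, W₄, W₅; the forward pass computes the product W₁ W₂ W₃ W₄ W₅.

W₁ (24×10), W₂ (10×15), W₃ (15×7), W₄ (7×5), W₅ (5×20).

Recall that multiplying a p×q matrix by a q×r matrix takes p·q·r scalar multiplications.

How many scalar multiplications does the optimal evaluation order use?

Adjacent pairs: W₁W₂ = 24·10·15 = 3600; W₂W₃ = 10·15·7 = 1050; W₃W₄ = 15·7·5 = 525; W₄W₅ = 7·5·20 = 700.
Length 3: W₁..W₃: k=1: 0+1050+24·10·7=2730; k=2: 3600+0+24·15·7=6120 → min 2730 | W₂..W₄: k=2: 0+525+10·15·5=1275; k=3: 1050+0+10·7·5=1400 → min 1275 | W₃..W₅: k=3: 0+700+15·7·20=2800; k=4: 525+0+15·5·20=2025 → min 2025.
Length 4: W₁..W₄: k=1: 0+1275+24·10·5=2475; k=2: 3600+525+24·15·5=5925; k=3: 2730+0+24·7·5=3570 → min 2475 | W₂..W₅: k=2: 0+2025+10·15·20=5025; k=3: 1050+700+10·7·20=3150; k=4: 1275+0+10·5·20=2275 → min 2275.
Length 5: W₁..W₅: k=1: 0+2275+24·10·20=7075; k=2: 3600+2025+24·15·20=12825; k=3: 2730+700+24·7·20=6790; k=4: 2475+0+24·5·20=4875 → min 4875.
Optimal order: ((W₁ (W₂ (W₃ W₄))) W₅) with cost 4875.

4875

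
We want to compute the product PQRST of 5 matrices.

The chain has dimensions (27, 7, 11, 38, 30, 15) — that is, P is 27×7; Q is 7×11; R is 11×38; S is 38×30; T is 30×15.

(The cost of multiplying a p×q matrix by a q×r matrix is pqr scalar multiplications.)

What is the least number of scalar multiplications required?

Adjacent pairs: PQ = 27·7·11 = 2079; QR = 7·11·38 = 2926; RS = 11·38·30 = 12540; ST = 38·30·15 = 17100.
Length 3: P..R: k=1: 0+2926+27·7·38=10108; k=2: 2079+0+27·11·38=13365 → min 10108 | Q..S: k=2: 0+12540+7·11·30=14850; k=3: 2926+0+7·38·30=10906 → min 10906 | R..T: k=3: 0+17100+11·38·15=23370; k=4: 12540+0+11·30·15=17490 → min 17490.
Length 4: P..S: k=1: 0+10906+27·7·30=16576; k=2: 2079+12540+27·11·30=23529; k=3: 10108+0+27·38·30=40888 → min 16576 | Q..T: k=2: 0+17490+7·11·15=18645; k=3: 2926+17100+7·38·15=24016; k=4: 10906+0+7·30·15=14056 → min 14056.
Length 5: P..T: k=1: 0+14056+27·7·15=16891; k=2: 2079+17490+27·11·15=24024; k=3: 10108+17100+27·38·15=42598; k=4: 16576+0+27·30·15=28726 → min 16891.
Optimal order: (P(((QR)S)T)) with cost 16891.

16891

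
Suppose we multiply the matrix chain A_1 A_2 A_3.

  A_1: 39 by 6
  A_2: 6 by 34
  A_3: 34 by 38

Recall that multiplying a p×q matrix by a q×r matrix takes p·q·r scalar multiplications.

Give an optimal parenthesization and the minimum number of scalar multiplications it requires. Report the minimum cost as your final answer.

(A_1 (A_2 A_3)): cost 16644.
((A_1 A_2) A_3): cost 58344.
Optimal: (A_1 (A_2 A_3)) with cost 16644.

16644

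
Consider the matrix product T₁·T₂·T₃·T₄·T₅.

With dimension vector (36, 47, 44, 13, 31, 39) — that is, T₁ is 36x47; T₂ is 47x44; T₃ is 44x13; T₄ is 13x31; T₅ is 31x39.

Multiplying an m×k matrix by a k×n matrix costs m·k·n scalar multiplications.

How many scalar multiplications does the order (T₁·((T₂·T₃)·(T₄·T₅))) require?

132418

(T₂·T₃): 47×44 by 44×13 → 47×13, cost 47·44·13 = 26884
(T₄·T₅): 13×31 by 31×39 → 13×39, cost 13·31·39 = 15717
((T₂·T₃)·(T₄·T₅)): 47×13 by 13×39 → 47×39, cost 47·13·39 = 23829; cumulative 66430
(T₁·((T₂·T₃)·(T₄·T₅))): 36×47 by 47×39 → 36×39, cost 36·47·39 = 65988; cumulative 132418
Total: 132418 scalar multiplications.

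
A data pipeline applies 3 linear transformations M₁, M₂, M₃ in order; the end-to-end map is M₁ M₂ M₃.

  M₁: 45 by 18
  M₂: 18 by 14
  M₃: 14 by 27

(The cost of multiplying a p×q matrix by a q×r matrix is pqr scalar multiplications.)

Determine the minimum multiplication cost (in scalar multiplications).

28350

Order (M₁ (M₂ M₃)): (M₂ M₃): 18×14 by 14×27 → 18×27, cost 18·14·27 = 6804; (M₁ (M₂ M₃)): 45×18 by 18×27 → 45×27, cost 45·18·27 = 21870; cumulative 28674. Total 28674.
Order ((M₁ M₂) M₃): (M₁ M₂): 45×18 by 18×14 → 45×14, cost 45·18·14 = 11340; ((M₁ M₂) M₃): 45×14 by 14×27 → 45×27, cost 45·14·27 = 17010; cumulative 28350. Total 28350.
Minimum: 28350.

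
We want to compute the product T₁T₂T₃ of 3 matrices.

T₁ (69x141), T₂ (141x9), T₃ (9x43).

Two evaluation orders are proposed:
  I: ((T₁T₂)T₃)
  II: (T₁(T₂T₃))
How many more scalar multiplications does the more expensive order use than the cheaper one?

358650

Order I = ((T₁T₂)T₃): (T₁T₂): 69×141 by 141×9 → 69×9, cost 69·141·9 = 87561; ((T₁T₂)T₃): 69×9 by 9×43 → 69×43, cost 69·9·43 = 26703; cumulative 114264. Total 114264.
Order II = (T₁(T₂T₃)): (T₂T₃): 141×9 by 9×43 → 141×43, cost 141·9·43 = 54567; (T₁(T₂T₃)): 69×141 by 141×43 → 69×43, cost 69·141·43 = 418347; cumulative 472914. Total 472914.
Difference: |114264 − 472914| = 358650.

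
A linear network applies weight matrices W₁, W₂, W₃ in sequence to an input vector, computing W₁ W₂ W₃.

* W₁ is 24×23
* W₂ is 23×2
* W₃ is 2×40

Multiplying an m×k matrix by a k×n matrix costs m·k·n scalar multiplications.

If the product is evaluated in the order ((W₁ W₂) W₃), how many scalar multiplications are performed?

(W₁ W₂): 24×23 by 23×2 → 24×2, cost 24·23·2 = 1104
((W₁ W₂) W₃): 24×2 by 2×40 → 24×40, cost 24·2·40 = 1920; cumulative 3024
Total: 3024 scalar multiplications.

3024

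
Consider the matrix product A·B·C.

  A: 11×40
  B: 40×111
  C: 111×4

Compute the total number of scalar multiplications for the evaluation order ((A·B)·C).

53724

(A·B): 11×40 by 40×111 → 11×111, cost 11·40·111 = 48840
((A·B)·C): 11×111 by 111×4 → 11×4, cost 11·111·4 = 4884; cumulative 53724
Total: 53724 scalar multiplications.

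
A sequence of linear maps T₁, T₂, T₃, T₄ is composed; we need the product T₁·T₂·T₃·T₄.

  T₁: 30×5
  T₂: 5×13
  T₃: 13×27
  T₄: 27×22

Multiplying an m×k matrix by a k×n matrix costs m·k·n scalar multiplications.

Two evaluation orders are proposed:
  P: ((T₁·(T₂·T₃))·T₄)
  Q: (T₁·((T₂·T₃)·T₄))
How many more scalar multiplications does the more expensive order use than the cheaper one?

15600

Order P = ((T₁·(T₂·T₃))·T₄): (T₂·T₃): 5×13 by 13×27 → 5×27, cost 5·13·27 = 1755; (T₁·(T₂·T₃)): 30×5 by 5×27 → 30×27, cost 30·5·27 = 4050; cumulative 5805; ((T₁·(T₂·T₃))·T₄): 30×27 by 27×22 → 30×22, cost 30·27·22 = 17820; cumulative 23625. Total 23625.
Order Q = (T₁·((T₂·T₃)·T₄)): (T₂·T₃): 5×13 by 13×27 → 5×27, cost 5·13·27 = 1755; ((T₂·T₃)·T₄): 5×27 by 27×22 → 5×22, cost 5·27·22 = 2970; cumulative 4725; (T₁·((T₂·T₃)·T₄)): 30×5 by 5×22 → 30×22, cost 30·5·22 = 3300; cumulative 8025. Total 8025.
Difference: |23625 − 8025| = 15600.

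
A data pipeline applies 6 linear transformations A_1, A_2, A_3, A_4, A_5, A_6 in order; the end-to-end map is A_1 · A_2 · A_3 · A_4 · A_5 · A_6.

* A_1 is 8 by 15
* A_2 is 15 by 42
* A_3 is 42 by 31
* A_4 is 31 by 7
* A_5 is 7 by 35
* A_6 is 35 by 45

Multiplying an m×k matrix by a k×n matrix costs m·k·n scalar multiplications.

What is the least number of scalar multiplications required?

Adjacent pairs: A_1A_2 = 8·15·42 = 5040; A_2A_3 = 15·42·31 = 19530; A_3A_4 = 42·31·7 = 9114; A_4A_5 = 31·7·35 = 7595; A_5A_6 = 7·35·45 = 11025.
Length 3: A_1..A_3: k=1: 0+19530+8·15·31=23250; k=2: 5040+0+8·42·31=15456 → min 15456 | A_2..A_4: k=2: 0+9114+15·42·7=13524; k=3: 19530+0+15·31·7=22785 → min 13524 | A_3..A_5: k=3: 0+7595+42·31·35=53165; k=4: 9114+0+42·7·35=19404 → min 19404 | A_4..A_6: k=4: 0+11025+31·7·45=20790; k=5: 7595+0+31·35·45=56420 → min 20790.
Length 4: A_1..A_4: k=1: 0+13524+8·15·7=14364; k=2: 5040+9114+8·42·7=16506; k=3: 15456+0+8·31·7=17192 → min 14364 | A_2..A_5: k=2: 0+19404+15·42·35=41454; k=3: 19530+7595+15·31·35=43400; k=4: 13524+0+15·7·35=17199 → min 17199 | A_3..A_6: k=3: 0+20790+42·31·45=79380; k=4: 9114+11025+42·7·45=33369; k=5: 19404+0+42·35·45=85554 → min 33369.
Length 5: A_1..A_5: k=1: 0+17199+8·15·35=21399; k=2: 5040+19404+8·42·35=36204; k=3: 15456+7595+8·31·35=31731; k=4: 14364+0+8·7·35=16324 → min 16324 | A_2..A_6: k=2: 0+33369+15·42·45=61719; k=3: 19530+20790+15·31·45=61245; k=4: 13524+11025+15·7·45=29274; k=5: 17199+0+15·35·45=40824 → min 29274.
Length 6: A_1..A_6: k=1: 0+29274+8·15·45=34674; k=2: 5040+33369+8·42·45=53529; k=3: 15456+20790+8·31·45=47406; k=4: 14364+11025+8·7·45=27909; k=5: 16324+0+8·35·45=28924 → min 27909.
Optimal order: ((A_1 · (A_2 · (A_3 · A_4))) · (A_5 · A_6)) with cost 27909.

27909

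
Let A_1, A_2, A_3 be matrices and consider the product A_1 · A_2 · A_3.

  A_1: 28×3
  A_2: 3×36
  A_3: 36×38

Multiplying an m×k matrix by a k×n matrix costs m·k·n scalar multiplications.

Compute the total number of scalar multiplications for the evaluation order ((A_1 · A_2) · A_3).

(A_1 · A_2): 28×3 by 3×36 → 28×36, cost 28·3·36 = 3024
((A_1 · A_2) · A_3): 28×36 by 36×38 → 28×38, cost 28·36·38 = 38304; cumulative 41328
Total: 41328 scalar multiplications.

41328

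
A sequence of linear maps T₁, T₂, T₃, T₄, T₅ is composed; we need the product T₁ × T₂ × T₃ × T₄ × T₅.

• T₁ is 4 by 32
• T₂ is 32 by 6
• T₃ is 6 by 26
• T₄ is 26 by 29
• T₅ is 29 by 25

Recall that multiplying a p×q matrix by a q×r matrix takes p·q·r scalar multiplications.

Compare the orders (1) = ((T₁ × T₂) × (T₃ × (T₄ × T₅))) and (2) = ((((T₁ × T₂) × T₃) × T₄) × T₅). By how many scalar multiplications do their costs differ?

Order (1) = ((T₁ × T₂) × (T₃ × (T₄ × T₅))): (T₁ × T₂): 4×32 by 32×6 → 4×6, cost 4·32·6 = 768; (T₄ × T₅): 26×29 by 29×25 → 26×25, cost 26·29·25 = 18850; (T₃ × (T₄ × T₅)): 6×26 by 26×25 → 6×25, cost 6·26·25 = 3900; cumulative 22750; ((T₁ × T₂) × (T₃ × (T₄ × T₅))): 4×6 by 6×25 → 4×25, cost 4·6·25 = 600; cumulative 24118. Total 24118.
Order (2) = ((((T₁ × T₂) × T₃) × T₄) × T₅): (T₁ × T₂): 4×32 by 32×6 → 4×6, cost 4·32·6 = 768; ((T₁ × T₂) × T₃): 4×6 by 6×26 → 4×26, cost 4·6·26 = 624; cumulative 1392; (((T₁ × T₂) × T₃) × T₄): 4×26 by 26×29 → 4×29, cost 4·26·29 = 3016; cumulative 4408; ((((T₁ × T₂) × T₃) × T₄) × T₅): 4×29 by 29×25 → 4×25, cost 4·29·25 = 2900; cumulative 7308. Total 7308.
Difference: |24118 − 7308| = 16810.

16810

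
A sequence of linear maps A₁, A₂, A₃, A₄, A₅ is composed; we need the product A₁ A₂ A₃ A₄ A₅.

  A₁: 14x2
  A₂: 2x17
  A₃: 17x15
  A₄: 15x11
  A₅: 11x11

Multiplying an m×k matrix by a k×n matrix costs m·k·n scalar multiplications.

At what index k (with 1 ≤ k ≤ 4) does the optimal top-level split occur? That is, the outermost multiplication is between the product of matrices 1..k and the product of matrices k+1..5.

Adjacent pairs: A₁A₂ = 14·2·17 = 476; A₂A₃ = 2·17·15 = 510; A₃A₄ = 17·15·11 = 2805; A₄A₅ = 15·11·11 = 1815.
Length 3: A₁..A₃: k=1: 0+510+14·2·15=930; k=2: 476+0+14·17·15=4046 → min 930 | A₂..A₄: k=2: 0+2805+2·17·11=3179; k=3: 510+0+2·15·11=840 → min 840 | A₃..A₅: k=3: 0+1815+17·15·11=4620; k=4: 2805+0+17·11·11=4862 → min 4620.
Length 4: A₁..A₄: k=1: 0+840+14·2·11=1148; k=2: 476+2805+14·17·11=5899; k=3: 930+0+14·15·11=3240 → min 1148 | A₂..A₅: k=2: 0+4620+2·17·11=4994; k=3: 510+1815+2·15·11=2655; k=4: 840+0+2·11·11=1082 → min 1082.
Top-level splits: k=1: (A₁..A₁)·(A₂..A₅) → 0+1082+14·2·11 = 1390; k=2: (A₁..A₂)·(A₃..A₅) → 476+4620+14·17·11 = 7714; k=3: (A₁..A₃)·(A₄..A₅) → 930+1815+14·15·11 = 5055; k=4: (A₁..A₄)·(A₅..A₅) → 1148+0+14·11·11 = 2842.
Best split is after A₁, i.e. k = 1.

1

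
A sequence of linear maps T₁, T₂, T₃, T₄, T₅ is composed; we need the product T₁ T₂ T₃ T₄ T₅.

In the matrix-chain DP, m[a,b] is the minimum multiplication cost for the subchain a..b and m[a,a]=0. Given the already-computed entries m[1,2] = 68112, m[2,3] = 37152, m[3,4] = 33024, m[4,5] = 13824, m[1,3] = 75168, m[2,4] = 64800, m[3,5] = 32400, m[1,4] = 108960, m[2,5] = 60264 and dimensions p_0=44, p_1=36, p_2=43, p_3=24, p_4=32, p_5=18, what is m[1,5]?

m[1,5] = min over k∈[1,4] of m[1,k]+m[k+1,5]+p_{0}·p_k·p_{5}.
k=1: 0 + 60264 + 44·36·18 = 88776; k=2: 68112 + 32400 + 44·43·18 = 134568; k=3: 75168 + 13824 + 44·24·18 = 108000; k=4: 108960 + 0 + 44·32·18 = 134304.
Minimum: 88776 at k=1.

88776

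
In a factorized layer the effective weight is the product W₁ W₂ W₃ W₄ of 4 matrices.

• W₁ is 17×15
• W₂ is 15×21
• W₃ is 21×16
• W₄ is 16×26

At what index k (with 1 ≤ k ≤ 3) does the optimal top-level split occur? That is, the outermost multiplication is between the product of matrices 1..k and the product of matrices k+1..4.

Adjacent pairs: W₁W₂ = 17·15·21 = 5355; W₂W₃ = 15·21·16 = 5040; W₃W₄ = 21·16·26 = 8736.
Length 3: W₁..W₃: k=1: 0+5040+17·15·16=9120; k=2: 5355+0+17·21·16=11067 → min 9120 | W₂..W₄: k=2: 0+8736+15·21·26=16926; k=3: 5040+0+15·16·26=11280 → min 11280.
Top-level splits: k=1: (W₁..W₁)·(W₂..W₄) → 0+11280+17·15·26 = 17910; k=2: (W₁..W₂)·(W₃..W₄) → 5355+8736+17·21·26 = 23373; k=3: (W₁..W₃)·(W₄..W₄) → 9120+0+17·16·26 = 16192.
Best split is after W₃, i.e. k = 3.

3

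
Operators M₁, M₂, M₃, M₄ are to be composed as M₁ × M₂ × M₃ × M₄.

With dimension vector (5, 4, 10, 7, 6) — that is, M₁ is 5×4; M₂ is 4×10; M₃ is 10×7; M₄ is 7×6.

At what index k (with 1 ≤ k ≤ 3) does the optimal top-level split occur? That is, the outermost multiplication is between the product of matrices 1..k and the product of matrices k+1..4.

Adjacent pairs: M₁M₂ = 5·4·10 = 200; M₂M₃ = 4·10·7 = 280; M₃M₄ = 10·7·6 = 420.
Length 3: M₁..M₃: k=1: 0+280+5·4·7=420; k=2: 200+0+5·10·7=550 → min 420 | M₂..M₄: k=2: 0+420+4·10·6=660; k=3: 280+0+4·7·6=448 → min 448.
Top-level splits: k=1: (M₁..M₁)·(M₂..M₄) → 0+448+5·4·6 = 568; k=2: (M₁..M₂)·(M₃..M₄) → 200+420+5·10·6 = 920; k=3: (M₁..M₃)·(M₄..M₄) → 420+0+5·7·6 = 630.
Best split is after M₁, i.e. k = 1.

1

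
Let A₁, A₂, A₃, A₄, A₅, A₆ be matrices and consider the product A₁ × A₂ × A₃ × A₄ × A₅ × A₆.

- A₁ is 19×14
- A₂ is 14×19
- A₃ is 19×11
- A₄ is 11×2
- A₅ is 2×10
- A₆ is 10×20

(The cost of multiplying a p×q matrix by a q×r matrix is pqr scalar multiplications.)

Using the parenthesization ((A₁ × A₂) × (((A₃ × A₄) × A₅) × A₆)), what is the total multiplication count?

16872

(A₁ × A₂): 19×14 by 14×19 → 19×19, cost 19·14·19 = 5054
(A₃ × A₄): 19×11 by 11×2 → 19×2, cost 19·11·2 = 418
((A₃ × A₄) × A₅): 19×2 by 2×10 → 19×10, cost 19·2·10 = 380; cumulative 798
(((A₃ × A₄) × A₅) × A₆): 19×10 by 10×20 → 19×20, cost 19·10·20 = 3800; cumulative 4598
((A₁ × A₂) × (((A₃ × A₄) × A₅) × A₆)): 19×19 by 19×20 → 19×20, cost 19·19·20 = 7220; cumulative 16872
Total: 16872 scalar multiplications.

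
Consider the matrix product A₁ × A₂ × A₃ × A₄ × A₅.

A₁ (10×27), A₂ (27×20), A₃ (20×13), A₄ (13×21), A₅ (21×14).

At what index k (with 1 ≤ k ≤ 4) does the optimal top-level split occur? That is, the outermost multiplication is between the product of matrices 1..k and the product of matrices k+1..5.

Adjacent pairs: A₁A₂ = 10·27·20 = 5400; A₂A₃ = 27·20·13 = 7020; A₃A₄ = 20·13·21 = 5460; A₄A₅ = 13·21·14 = 3822.
Length 3: A₁..A₃: k=1: 0+7020+10·27·13=10530; k=2: 5400+0+10·20·13=8000 → min 8000 | A₂..A₄: k=2: 0+5460+27·20·21=16800; k=3: 7020+0+27·13·21=14391 → min 14391 | A₃..A₅: k=3: 0+3822+20·13·14=7462; k=4: 5460+0+20·21·14=11340 → min 7462.
Length 4: A₁..A₄: k=1: 0+14391+10·27·21=20061; k=2: 5400+5460+10·20·21=15060; k=3: 8000+0+10·13·21=10730 → min 10730 | A₂..A₅: k=2: 0+7462+27·20·14=15022; k=3: 7020+3822+27·13·14=15756; k=4: 14391+0+27·21·14=22329 → min 15022.
Top-level splits: k=1: (A₁..A₁)·(A₂..A₅) → 0+15022+10·27·14 = 18802; k=2: (A₁..A₂)·(A₃..A₅) → 5400+7462+10·20·14 = 15662; k=3: (A₁..A₃)·(A₄..A₅) → 8000+3822+10·13·14 = 13642; k=4: (A₁..A₄)·(A₅..A₅) → 10730+0+10·21·14 = 13670.
Best split is after A₃, i.e. k = 3.

3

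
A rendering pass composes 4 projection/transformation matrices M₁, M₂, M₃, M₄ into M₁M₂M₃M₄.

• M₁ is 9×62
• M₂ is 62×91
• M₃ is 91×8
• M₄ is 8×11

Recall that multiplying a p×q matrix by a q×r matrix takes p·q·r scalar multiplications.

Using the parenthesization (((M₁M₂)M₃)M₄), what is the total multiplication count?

58122

(M₁M₂): 9×62 by 62×91 → 9×91, cost 9·62·91 = 50778
((M₁M₂)M₃): 9×91 by 91×8 → 9×8, cost 9·91·8 = 6552; cumulative 57330
(((M₁M₂)M₃)M₄): 9×8 by 8×11 → 9×11, cost 9·8·11 = 792; cumulative 58122
Total: 58122 scalar multiplications.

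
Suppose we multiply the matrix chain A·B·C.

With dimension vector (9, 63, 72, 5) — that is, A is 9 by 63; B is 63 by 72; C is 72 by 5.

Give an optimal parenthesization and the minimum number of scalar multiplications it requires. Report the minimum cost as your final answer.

25515

(A·(B·C)): cost 25515.
((A·B)·C): cost 44064.
Optimal: (A·(B·C)) with cost 25515.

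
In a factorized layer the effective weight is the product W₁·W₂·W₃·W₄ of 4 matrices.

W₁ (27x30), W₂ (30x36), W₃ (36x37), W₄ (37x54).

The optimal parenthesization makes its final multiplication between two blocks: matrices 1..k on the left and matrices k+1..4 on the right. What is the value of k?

Adjacent pairs: W₁W₂ = 27·30·36 = 29160; W₂W₃ = 30·36·37 = 39960; W₃W₄ = 36·37·54 = 71928.
Length 3: W₁..W₃: k=1: 0+39960+27·30·37=69930; k=2: 29160+0+27·36·37=65124 → min 65124 | W₂..W₄: k=2: 0+71928+30·36·54=130248; k=3: 39960+0+30·37·54=99900 → min 99900.
Top-level splits: k=1: (W₁..W₁)·(W₂..W₄) → 0+99900+27·30·54 = 143640; k=2: (W₁..W₂)·(W₃..W₄) → 29160+71928+27·36·54 = 153576; k=3: (W₁..W₃)·(W₄..W₄) → 65124+0+27·37·54 = 119070.
Best split is after W₃, i.e. k = 3.

3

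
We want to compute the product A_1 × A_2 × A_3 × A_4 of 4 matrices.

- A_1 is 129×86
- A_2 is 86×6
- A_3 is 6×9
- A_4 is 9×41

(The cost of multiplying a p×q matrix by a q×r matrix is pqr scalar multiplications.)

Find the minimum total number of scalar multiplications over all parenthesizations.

100512

Adjacent pairs: A_1A_2 = 129·86·6 = 66564; A_2A_3 = 86·6·9 = 4644; A_3A_4 = 6·9·41 = 2214.
Length 3: A_1..A_3: k=1: 0+4644+129·86·9=104490; k=2: 66564+0+129·6·9=73530 → min 73530 | A_2..A_4: k=2: 0+2214+86·6·41=23370; k=3: 4644+0+86·9·41=36378 → min 23370.
Length 4: A_1..A_4: k=1: 0+23370+129·86·41=478224; k=2: 66564+2214+129·6·41=100512; k=3: 73530+0+129·9·41=121131 → min 100512.
Optimal order: ((A_1 × A_2) × (A_3 × A_4)) with cost 100512.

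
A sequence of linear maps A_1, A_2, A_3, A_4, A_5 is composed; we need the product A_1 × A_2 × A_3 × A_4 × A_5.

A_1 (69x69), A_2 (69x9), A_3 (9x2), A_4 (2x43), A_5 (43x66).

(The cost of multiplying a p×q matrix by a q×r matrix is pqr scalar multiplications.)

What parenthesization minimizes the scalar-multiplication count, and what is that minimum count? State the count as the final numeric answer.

25548

Adjacent pairs: A_1A_2 = 69·69·9 = 42849; A_2A_3 = 69·9·2 = 1242; A_3A_4 = 9·2·43 = 774; A_4A_5 = 2·43·66 = 5676.
Length 3: A_1..A_3: k=1: 0+1242+69·69·2=10764; k=2: 42849+0+69·9·2=44091 → min 10764 | A_2..A_4: k=2: 0+774+69·9·43=27477; k=3: 1242+0+69·2·43=7176 → min 7176 | A_3..A_5: k=3: 0+5676+9·2·66=6864; k=4: 774+0+9·43·66=26316 → min 6864.
Length 4: A_1..A_4: k=1: 0+7176+69·69·43=211899; k=2: 42849+774+69·9·43=70326; k=3: 10764+0+69·2·43=16698 → min 16698 | A_2..A_5: k=2: 0+6864+69·9·66=47850; k=3: 1242+5676+69·2·66=16026; k=4: 7176+0+69·43·66=202998 → min 16026.
Length 5: A_1..A_5: k=1: 0+16026+69·69·66=330252; k=2: 42849+6864+69·9·66=90699; k=3: 10764+5676+69·2·66=25548; k=4: 16698+0+69·43·66=212520 → min 25548.
Optimal parenthesization: ((A_1 × (A_2 × A_3)) × (A_4 × A_5)) with cost 25548.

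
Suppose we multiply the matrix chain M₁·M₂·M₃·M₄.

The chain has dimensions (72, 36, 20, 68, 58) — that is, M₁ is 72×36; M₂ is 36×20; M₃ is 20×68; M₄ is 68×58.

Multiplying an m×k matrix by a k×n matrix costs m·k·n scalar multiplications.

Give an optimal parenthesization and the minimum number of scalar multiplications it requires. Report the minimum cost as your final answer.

214240

Adjacent pairs: M₁M₂ = 72·36·20 = 51840; M₂M₃ = 36·20·68 = 48960; M₃M₄ = 20·68·58 = 78880.
Length 3: M₁..M₃: k=1: 0+48960+72·36·68=225216; k=2: 51840+0+72·20·68=149760 → min 149760 | M₂..M₄: k=2: 0+78880+36·20·58=120640; k=3: 48960+0+36·68·58=190944 → min 120640.
Length 4: M₁..M₄: k=1: 0+120640+72·36·58=270976; k=2: 51840+78880+72·20·58=214240; k=3: 149760+0+72·68·58=433728 → min 214240.
Optimal parenthesization: ((M₁·M₂)·(M₃·M₄)) with cost 214240.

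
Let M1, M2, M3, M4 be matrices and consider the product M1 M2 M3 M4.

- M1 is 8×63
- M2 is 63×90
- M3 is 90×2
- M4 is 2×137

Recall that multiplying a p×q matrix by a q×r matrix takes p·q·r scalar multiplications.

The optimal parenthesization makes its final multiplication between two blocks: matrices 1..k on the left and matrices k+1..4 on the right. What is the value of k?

Adjacent pairs: M1M2 = 8·63·90 = 45360; M2M3 = 63·90·2 = 11340; M3M4 = 90·2·137 = 24660.
Length 3: M1..M3: k=1: 0+11340+8·63·2=12348; k=2: 45360+0+8·90·2=46800 → min 12348 | M2..M4: k=2: 0+24660+63·90·137=801450; k=3: 11340+0+63·2·137=28602 → min 28602.
Top-level splits: k=1: (M1..M1)·(M2..M4) → 0+28602+8·63·137 = 97650; k=2: (M1..M2)·(M3..M4) → 45360+24660+8·90·137 = 168660; k=3: (M1..M3)·(M4..M4) → 12348+0+8·2·137 = 14540.
Best split is after M3, i.e. k = 3.

3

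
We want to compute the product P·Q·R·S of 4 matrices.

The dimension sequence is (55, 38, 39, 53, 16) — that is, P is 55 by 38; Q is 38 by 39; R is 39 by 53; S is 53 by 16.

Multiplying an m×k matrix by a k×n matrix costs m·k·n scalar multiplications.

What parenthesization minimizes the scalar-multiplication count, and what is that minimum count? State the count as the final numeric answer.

Adjacent pairs: PQ = 55·38·39 = 81510; QR = 38·39·53 = 78546; RS = 39·53·16 = 33072.
Length 3: P..R: k=1: 0+78546+55·38·53=189316; k=2: 81510+0+55·39·53=195195 → min 189316 | Q..S: k=2: 0+33072+38·39·16=56784; k=3: 78546+0+38·53·16=110770 → min 56784.
Length 4: P..S: k=1: 0+56784+55·38·16=90224; k=2: 81510+33072+55·39·16=148902; k=3: 189316+0+55·53·16=235956 → min 90224.
Optimal parenthesization: (P·(Q·(R·S))) with cost 90224.

90224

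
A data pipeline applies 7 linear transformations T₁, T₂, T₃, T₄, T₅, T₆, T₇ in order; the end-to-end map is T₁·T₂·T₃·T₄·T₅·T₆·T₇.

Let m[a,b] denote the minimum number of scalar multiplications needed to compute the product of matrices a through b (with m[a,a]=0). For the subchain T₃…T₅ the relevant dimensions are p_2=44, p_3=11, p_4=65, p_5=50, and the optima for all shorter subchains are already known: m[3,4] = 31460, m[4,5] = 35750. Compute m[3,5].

59950

m[3,5] = min over k∈[3,4] of m[3,k]+m[k+1,5]+p_{2}·p_k·p_{5}.
k=3: 0 + 35750 + 44·11·50 = 59950; k=4: 31460 + 0 + 44·65·50 = 174460.
Minimum: 59950 at k=3.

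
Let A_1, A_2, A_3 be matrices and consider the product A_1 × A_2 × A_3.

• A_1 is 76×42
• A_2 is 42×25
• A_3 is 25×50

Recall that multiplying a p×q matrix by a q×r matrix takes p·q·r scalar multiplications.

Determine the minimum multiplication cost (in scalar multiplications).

Order (A_1 × (A_2 × A_3)): (A_2 × A_3): 42×25 by 25×50 → 42×50, cost 42·25·50 = 52500; (A_1 × (A_2 × A_3)): 76×42 by 42×50 → 76×50, cost 76·42·50 = 159600; cumulative 212100. Total 212100.
Order ((A_1 × A_2) × A_3): (A_1 × A_2): 76×42 by 42×25 → 76×25, cost 76·42·25 = 79800; ((A_1 × A_2) × A_3): 76×25 by 25×50 → 76×50, cost 76·25·50 = 95000; cumulative 174800. Total 174800.
Minimum: 174800.

174800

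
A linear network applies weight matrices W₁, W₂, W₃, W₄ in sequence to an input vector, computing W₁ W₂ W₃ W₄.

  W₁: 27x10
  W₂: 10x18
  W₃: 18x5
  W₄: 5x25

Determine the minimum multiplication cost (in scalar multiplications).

Adjacent pairs: W₁W₂ = 27·10·18 = 4860; W₂W₃ = 10·18·5 = 900; W₃W₄ = 18·5·25 = 2250.
Length 3: W₁..W₃: k=1: 0+900+27·10·5=2250; k=2: 4860+0+27·18·5=7290 → min 2250 | W₂..W₄: k=2: 0+2250+10·18·25=6750; k=3: 900+0+10·5·25=2150 → min 2150.
Length 4: W₁..W₄: k=1: 0+2150+27·10·25=8900; k=2: 4860+2250+27·18·25=19260; k=3: 2250+0+27·5·25=5625 → min 5625.
Optimal order: ((W₁ (W₂ W₃)) W₄) with cost 5625.

5625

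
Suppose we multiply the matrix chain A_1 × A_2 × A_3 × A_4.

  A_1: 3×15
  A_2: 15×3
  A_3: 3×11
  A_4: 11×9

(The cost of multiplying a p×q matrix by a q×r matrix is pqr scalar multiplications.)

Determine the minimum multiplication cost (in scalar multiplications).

513

Adjacent pairs: A_1A_2 = 3·15·3 = 135; A_2A_3 = 15·3·11 = 495; A_3A_4 = 3·11·9 = 297.
Length 3: A_1..A_3: k=1: 0+495+3·15·11=990; k=2: 135+0+3·3·11=234 → min 234 | A_2..A_4: k=2: 0+297+15·3·9=702; k=3: 495+0+15·11·9=1980 → min 702.
Length 4: A_1..A_4: k=1: 0+702+3·15·9=1107; k=2: 135+297+3·3·9=513; k=3: 234+0+3·11·9=531 → min 513.
Optimal order: ((A_1 × A_2) × (A_3 × A_4)) with cost 513.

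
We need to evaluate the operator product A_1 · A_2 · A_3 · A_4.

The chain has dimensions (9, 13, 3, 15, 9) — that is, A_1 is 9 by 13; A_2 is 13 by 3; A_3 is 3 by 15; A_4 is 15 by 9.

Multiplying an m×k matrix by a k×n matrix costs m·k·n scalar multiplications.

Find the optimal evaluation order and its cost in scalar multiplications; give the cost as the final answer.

Adjacent pairs: A_1A_2 = 9·13·3 = 351; A_2A_3 = 13·3·15 = 585; A_3A_4 = 3·15·9 = 405.
Length 3: A_1..A_3: k=1: 0+585+9·13·15=2340; k=2: 351+0+9·3·15=756 → min 756 | A_2..A_4: k=2: 0+405+13·3·9=756; k=3: 585+0+13·15·9=2340 → min 756.
Length 4: A_1..A_4: k=1: 0+756+9·13·9=1809; k=2: 351+405+9·3·9=999; k=3: 756+0+9·15·9=1971 → min 999.
Optimal parenthesization: ((A_1 · A_2) · (A_3 · A_4)) with cost 999.

999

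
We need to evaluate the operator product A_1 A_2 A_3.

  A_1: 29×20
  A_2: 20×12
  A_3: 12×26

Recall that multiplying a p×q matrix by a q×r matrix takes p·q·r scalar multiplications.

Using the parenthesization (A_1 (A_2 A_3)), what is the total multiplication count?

21320

(A_2 A_3): 20×12 by 12×26 → 20×26, cost 20·12·26 = 6240
(A_1 (A_2 A_3)): 29×20 by 20×26 → 29×26, cost 29·20·26 = 15080; cumulative 21320
Total: 21320 scalar multiplications.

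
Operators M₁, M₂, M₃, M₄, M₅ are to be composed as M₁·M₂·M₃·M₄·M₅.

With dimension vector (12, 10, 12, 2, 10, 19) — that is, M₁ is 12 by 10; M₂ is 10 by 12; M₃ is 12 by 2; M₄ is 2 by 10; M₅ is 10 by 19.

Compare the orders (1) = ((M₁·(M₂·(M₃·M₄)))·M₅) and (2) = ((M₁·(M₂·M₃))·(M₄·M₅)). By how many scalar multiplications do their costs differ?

Order (1) = ((M₁·(M₂·(M₃·M₄)))·M₅): (M₃·M₄): 12×2 by 2×10 → 12×10, cost 12·2·10 = 240; (M₂·(M₃·M₄)): 10×12 by 12×10 → 10×10, cost 10·12·10 = 1200; cumulative 1440; (M₁·(M₂·(M₃·M₄))): 12×10 by 10×10 → 12×10, cost 12·10·10 = 1200; cumulative 2640; ((M₁·(M₂·(M₃·M₄)))·M₅): 12×10 by 10×19 → 12×19, cost 12·10·19 = 2280; cumulative 4920. Total 4920.
Order (2) = ((M₁·(M₂·M₃))·(M₄·M₅)): (M₂·M₃): 10×12 by 12×2 → 10×2, cost 10·12·2 = 240; (M₁·(M₂·M₃)): 12×10 by 10×2 → 12×2, cost 12·10·2 = 240; cumulative 480; (M₄·M₅): 2×10 by 10×19 → 2×19, cost 2·10·19 = 380; ((M₁·(M₂·M₃))·(M₄·M₅)): 12×2 by 2×19 → 12×19, cost 12·2·19 = 456; cumulative 1316. Total 1316.
Difference: |4920 − 1316| = 3604.

3604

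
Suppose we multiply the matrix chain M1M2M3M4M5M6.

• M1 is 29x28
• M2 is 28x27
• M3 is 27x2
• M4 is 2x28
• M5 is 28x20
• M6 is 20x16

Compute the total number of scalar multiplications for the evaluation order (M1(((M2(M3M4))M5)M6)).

(M3M4): 27×2 by 2×28 → 27×28, cost 27·2·28 = 1512
(M2(M3M4)): 28×27 by 27×28 → 28×28, cost 28·27·28 = 21168; cumulative 22680
((M2(M3M4))M5): 28×28 by 28×20 → 28×20, cost 28·28·20 = 15680; cumulative 38360
(((M2(M3M4))M5)M6): 28×20 by 20×16 → 28×16, cost 28·20·16 = 8960; cumulative 47320
(M1(((M2(M3M4))M5)M6)): 29×28 by 28×16 → 29×16, cost 29·28·16 = 12992; cumulative 60312
Total: 60312 scalar multiplications.

60312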